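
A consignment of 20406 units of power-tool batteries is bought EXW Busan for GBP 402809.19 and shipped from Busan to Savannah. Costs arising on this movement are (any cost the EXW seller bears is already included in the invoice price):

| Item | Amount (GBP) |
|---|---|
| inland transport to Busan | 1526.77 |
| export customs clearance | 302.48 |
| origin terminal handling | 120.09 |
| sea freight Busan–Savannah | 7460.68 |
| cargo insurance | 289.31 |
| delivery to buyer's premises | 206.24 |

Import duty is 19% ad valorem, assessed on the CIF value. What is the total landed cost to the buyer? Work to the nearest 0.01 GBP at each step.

EXW: the seller makes goods available at their premises; the buyer bears all onward costs.
CIF value = EXW price + inland to port + export clearance + origin terminal + freight + insurance = 402809.19 + 1526.77 + 302.48 + 120.09 + 7460.68 + 289.31 = 412508.52
Import duty = 412508.52 × 19% = 78376.62
Buyer bears: inland to port 1526.77 + export clearance 302.48 + origin terminal 120.09 + freight 7460.68 + insurance 289.31 + delivery 206.24 + duty 78376.62 = 88282.19
Landed cost = invoice 402809.19 + 88282.19 = 491091.38

Total landed cost: GBP 491091.38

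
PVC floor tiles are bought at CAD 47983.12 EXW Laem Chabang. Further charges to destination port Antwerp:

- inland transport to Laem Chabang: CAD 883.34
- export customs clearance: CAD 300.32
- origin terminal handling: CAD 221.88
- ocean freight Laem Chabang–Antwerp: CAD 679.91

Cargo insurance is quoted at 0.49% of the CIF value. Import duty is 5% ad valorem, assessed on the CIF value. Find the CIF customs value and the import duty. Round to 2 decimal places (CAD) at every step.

Let C be the CIF value. C = EXW price + pre-shipment costs + freight + 0.49% × C
C − 0.49% × C = 47983.12 + 883.34 + 300.32 + 221.88 + 679.91
0.9951 × C = 50068.57
C = 50068.57 / 0.9951 = 50315.11
Insurance premium = 0.49% × 50315.11 = 246.54
Import duty = 50315.11 × 5% = 2515.76

CIF value: CAD 50315.11; import duty: CAD 2515.76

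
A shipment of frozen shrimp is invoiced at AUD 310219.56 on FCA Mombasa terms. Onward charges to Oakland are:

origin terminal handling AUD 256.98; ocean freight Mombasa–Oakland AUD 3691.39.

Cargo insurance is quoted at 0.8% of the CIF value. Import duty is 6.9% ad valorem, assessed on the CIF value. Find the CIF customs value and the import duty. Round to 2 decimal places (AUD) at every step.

CIF value: AUD 316701.54; import duty: AUD 21852.41

Let C be the CIF value. C = FCA price + pre-shipment costs + freight + 0.8% × C
C − 0.8% × C = 310219.56 + 256.98 + 3691.39
0.992 × C = 314167.93
C = 314167.93 / 0.992 = 316701.54
Insurance premium = 0.8% × 316701.54 = 2533.61
Import duty = 316701.54 × 6.9% = 21852.41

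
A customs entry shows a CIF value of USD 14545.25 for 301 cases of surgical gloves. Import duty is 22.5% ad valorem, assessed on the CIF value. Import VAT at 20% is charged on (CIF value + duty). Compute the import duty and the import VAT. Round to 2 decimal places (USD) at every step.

Import duty = 14545.25 × 22.5% = 3272.68
VAT base = CIF + duty = 14545.25 + 3272.68 = 17817.93
Import VAT = 17817.93 × 20% = 3563.59

Import duty: USD 3272.68; import VAT: USD 3563.59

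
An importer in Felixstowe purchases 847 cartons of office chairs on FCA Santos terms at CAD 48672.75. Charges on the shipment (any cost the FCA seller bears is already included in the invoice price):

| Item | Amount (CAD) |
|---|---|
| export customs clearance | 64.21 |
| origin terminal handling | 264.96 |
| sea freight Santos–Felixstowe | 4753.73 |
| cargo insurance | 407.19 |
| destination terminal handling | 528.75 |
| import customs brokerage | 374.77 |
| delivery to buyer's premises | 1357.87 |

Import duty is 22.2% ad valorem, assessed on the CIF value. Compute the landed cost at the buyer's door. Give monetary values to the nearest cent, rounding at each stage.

FCA: the seller delivers export-cleared goods to the carrier; the buyer bears costs from that point.
Already in the invoice (seller's account under FCA): export clearance — exclude.
CIF value = FCA price + origin terminal + freight + insurance = 48672.75 + 264.96 + 4753.73 + 407.19 = 54098.63
Import duty = 54098.63 × 22.2% = 12009.90
Buyer bears: origin terminal 264.96 + freight 4753.73 + insurance 407.19 + destination terminal 528.75 + brokerage 374.77 + delivery 1357.87 + duty 12009.90 = 19697.17
Landed cost = invoice 48672.75 + 19697.17 = 68369.92

Total landed cost: CAD 68369.92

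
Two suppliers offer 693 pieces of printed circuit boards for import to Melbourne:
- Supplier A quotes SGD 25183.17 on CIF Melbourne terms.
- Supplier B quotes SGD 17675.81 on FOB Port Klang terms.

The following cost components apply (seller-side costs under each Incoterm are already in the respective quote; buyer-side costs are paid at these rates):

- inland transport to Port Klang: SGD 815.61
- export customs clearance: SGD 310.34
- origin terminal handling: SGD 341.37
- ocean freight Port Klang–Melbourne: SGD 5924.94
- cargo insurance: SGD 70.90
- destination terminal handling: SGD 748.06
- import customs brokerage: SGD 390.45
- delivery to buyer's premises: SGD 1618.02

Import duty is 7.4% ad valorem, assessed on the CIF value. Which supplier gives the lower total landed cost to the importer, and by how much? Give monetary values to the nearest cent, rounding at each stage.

Supplier A (CIF):
The CIF price already equals the CIF value: 25183.17
Import duty = 25183.17 × 7.4% = 1863.55
Buyer bears (A): 748.06 + 390.45 + 1618.02 = 2756.53
Landed cost (A) = invoice 25183.17 + 2756.53 + duty 1863.55 = 29803.25
Supplier B (FOB):
CIF value = FOB price + freight + insurance = 17675.81 + 5924.94 + 70.90 = 23671.65
Import duty = 23671.65 × 7.4% = 1751.70
Buyer bears (B): 5924.94 + 70.90 + 748.06 + 390.45 + 1618.02 = 8752.37
Landed cost (B) = invoice 17675.81 + 8752.37 + duty 1751.70 = 28179.88
Difference = |29803.25 − 28179.88| = 1623.37

Supplier B is cheaper by SGD 1623.37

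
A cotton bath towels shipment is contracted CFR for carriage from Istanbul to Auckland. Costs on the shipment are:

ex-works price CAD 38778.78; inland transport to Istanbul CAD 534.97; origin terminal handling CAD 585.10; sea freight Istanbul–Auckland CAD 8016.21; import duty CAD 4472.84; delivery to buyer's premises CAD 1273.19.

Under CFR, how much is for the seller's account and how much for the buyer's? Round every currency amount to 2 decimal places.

Seller: CAD 47915.06; buyer: CAD 5746.03

CFR: the seller pays costs through ocean freight to the destination port, but not insurance.
Seller's account: goods 38778.78 + inland to port 534.97 + origin terminal 585.10 + freight 8016.21 = 47915.06
Buyer's account: duty 4472.84 + delivery 1273.19 = 5746.03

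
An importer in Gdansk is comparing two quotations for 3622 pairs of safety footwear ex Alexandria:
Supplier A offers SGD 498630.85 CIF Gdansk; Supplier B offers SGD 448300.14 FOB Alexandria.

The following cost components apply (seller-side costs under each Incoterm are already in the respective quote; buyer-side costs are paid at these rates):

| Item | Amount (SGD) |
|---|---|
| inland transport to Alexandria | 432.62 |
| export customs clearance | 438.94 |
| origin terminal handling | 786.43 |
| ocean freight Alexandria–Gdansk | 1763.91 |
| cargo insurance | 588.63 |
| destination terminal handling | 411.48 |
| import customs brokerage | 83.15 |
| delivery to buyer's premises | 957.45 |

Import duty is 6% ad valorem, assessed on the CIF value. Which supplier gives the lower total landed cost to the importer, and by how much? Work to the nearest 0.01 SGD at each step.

Supplier A (CIF):
The CIF price already equals the CIF value: 498630.85
Import duty = 498630.85 × 6% = 29917.85
Buyer bears (A): 411.48 + 83.15 + 957.45 = 1452.08
Landed cost (A) = invoice 498630.85 + 1452.08 + duty 29917.85 = 530000.78
Supplier B (FOB):
CIF value = FOB price + freight + insurance = 448300.14 + 1763.91 + 588.63 = 450652.68
Import duty = 450652.68 × 6% = 27039.16
Buyer bears (B): 1763.91 + 588.63 + 411.48 + 83.15 + 957.45 = 3804.62
Landed cost (B) = invoice 448300.14 + 3804.62 + duty 27039.16 = 479143.92
Difference = |530000.78 − 479143.92| = 50856.86

Supplier B is cheaper by SGD 50856.86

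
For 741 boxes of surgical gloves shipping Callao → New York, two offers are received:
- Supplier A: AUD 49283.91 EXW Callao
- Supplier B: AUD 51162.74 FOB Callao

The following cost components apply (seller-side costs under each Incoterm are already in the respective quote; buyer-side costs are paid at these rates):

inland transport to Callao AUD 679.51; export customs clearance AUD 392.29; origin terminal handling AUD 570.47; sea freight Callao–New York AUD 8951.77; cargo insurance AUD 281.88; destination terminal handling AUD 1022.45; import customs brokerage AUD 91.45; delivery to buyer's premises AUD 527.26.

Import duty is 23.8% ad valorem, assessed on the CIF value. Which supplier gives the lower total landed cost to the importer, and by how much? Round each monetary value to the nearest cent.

Supplier A (EXW):
CIF value = EXW price + inland to port + export clearance + origin terminal + freight + insurance = 49283.91 + 679.51 + 392.29 + 570.47 + 8951.77 + 281.88 = 60159.83
Import duty = 60159.83 × 23.8% = 14318.04
Buyer bears (A): 679.51 + 392.29 + 570.47 + 8951.77 + 281.88 + 1022.45 + 91.45 + 527.26 = 12517.08
Landed cost (A) = invoice 49283.91 + 12517.08 + duty 14318.04 = 76119.03
Supplier B (FOB):
CIF value = FOB price + freight + insurance = 51162.74 + 8951.77 + 281.88 = 60396.39
Import duty = 60396.39 × 23.8% = 14374.34
Buyer bears (B): 8951.77 + 281.88 + 1022.45 + 91.45 + 527.26 = 10874.81
Landed cost (B) = invoice 51162.74 + 10874.81 + duty 14374.34 = 76411.89
Difference = |76119.03 − 76411.89| = 292.86

Supplier A is cheaper by AUD 292.86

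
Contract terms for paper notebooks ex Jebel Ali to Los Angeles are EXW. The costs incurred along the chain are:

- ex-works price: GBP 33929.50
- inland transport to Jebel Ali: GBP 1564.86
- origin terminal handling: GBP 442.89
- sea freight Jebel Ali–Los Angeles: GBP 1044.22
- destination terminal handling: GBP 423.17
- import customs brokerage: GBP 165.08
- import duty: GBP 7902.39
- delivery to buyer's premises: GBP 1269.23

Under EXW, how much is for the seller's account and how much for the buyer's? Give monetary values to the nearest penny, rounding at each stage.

Seller: GBP 33929.50; buyer: GBP 12811.84

EXW: the seller makes goods available at their premises; the buyer bears all onward costs.
Seller's account: goods 33929.50 = 33929.50
Buyer's account: inland to port 1564.86 + origin terminal 442.89 + freight 1044.22 + destination terminal 423.17 + brokerage 165.08 + duty 7902.39 + delivery 1269.23 = 12811.84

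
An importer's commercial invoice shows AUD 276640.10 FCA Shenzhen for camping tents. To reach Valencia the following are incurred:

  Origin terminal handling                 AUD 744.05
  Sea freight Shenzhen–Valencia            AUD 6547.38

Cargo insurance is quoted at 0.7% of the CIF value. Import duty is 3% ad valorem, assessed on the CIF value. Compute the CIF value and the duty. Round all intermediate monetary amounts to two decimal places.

Let C be the CIF value. C = FCA price + pre-shipment costs + freight + 0.7% × C
C − 0.7% × C = 276640.10 + 744.05 + 6547.38
0.993 × C = 283931.53
C = 283931.53 / 0.993 = 285933.06
Insurance premium = 0.7% × 285933.06 = 2001.53
Import duty = 285933.06 × 3% = 8577.99

CIF value: AUD 285933.06; import duty: AUD 8577.99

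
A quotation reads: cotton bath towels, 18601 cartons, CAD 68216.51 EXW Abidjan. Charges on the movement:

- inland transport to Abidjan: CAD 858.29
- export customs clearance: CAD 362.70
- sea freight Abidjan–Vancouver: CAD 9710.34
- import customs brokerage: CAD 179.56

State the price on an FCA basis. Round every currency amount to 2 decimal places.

FCA price: CAD 69437.50

Not relevant to the conversion: brokerage, freight — on the buyer under both terms; not part of either seller's price.
From EXW to FCA, the seller additionally bears: inland to port, export clearance.
FCA price = 68216.51 + 858.29 + 362.70 = 69437.50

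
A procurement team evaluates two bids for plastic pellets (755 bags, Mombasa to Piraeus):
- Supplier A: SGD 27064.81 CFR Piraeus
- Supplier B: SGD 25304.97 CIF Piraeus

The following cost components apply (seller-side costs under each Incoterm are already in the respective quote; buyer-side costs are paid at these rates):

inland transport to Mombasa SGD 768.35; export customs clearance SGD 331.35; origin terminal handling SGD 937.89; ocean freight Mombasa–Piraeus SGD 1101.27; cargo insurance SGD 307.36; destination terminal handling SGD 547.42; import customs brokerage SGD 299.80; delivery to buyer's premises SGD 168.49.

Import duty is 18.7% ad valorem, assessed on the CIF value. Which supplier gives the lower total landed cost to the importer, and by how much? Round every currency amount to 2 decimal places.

Supplier A (CFR):
CIF value = CFR price + insurance = 27064.81 + 307.36 = 27372.17
Import duty = 27372.17 × 18.7% = 5118.60
Buyer bears (A): 307.36 + 547.42 + 299.80 + 168.49 = 1323.07
Landed cost (A) = invoice 27064.81 + 1323.07 + duty 5118.60 = 33506.48
Supplier B (CIF):
The CIF price already equals the CIF value: 25304.97
Import duty = 25304.97 × 18.7% = 4732.03
Buyer bears (B): 547.42 + 299.80 + 168.49 = 1015.71
Landed cost (B) = invoice 25304.97 + 1015.71 + duty 4732.03 = 31052.71
Difference = |33506.48 − 31052.71| = 2453.77

Supplier B is cheaper by SGD 2453.77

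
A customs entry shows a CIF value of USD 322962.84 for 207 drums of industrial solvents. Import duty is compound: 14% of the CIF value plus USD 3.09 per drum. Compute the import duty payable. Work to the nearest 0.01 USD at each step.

Import duty: USD 45854.43

Ad valorem component: 322962.84 × 14% = 45214.80
Specific component: 207 × 3.09 = 639.63
Import duty = 45214.80 + 639.63 = 45854.43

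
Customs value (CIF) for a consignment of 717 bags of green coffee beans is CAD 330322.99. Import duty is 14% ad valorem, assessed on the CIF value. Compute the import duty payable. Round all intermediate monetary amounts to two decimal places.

Import duty = 330322.99 × 14% = 46245.22

Import duty: CAD 46245.22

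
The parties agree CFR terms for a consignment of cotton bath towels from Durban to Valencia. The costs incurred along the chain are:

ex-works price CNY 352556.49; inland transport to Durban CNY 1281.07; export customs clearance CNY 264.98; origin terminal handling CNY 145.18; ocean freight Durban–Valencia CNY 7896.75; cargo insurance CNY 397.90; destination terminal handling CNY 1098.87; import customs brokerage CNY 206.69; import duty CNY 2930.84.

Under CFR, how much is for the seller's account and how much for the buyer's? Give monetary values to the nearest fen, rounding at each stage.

Seller: CNY 362144.47; buyer: CNY 4634.30

CFR: the seller pays costs through ocean freight to the destination port, but not insurance.
Seller's account: goods 352556.49 + inland to port 1281.07 + export clearance 264.98 + origin terminal 145.18 + freight 7896.75 = 362144.47
Buyer's account: insurance 397.90 + destination terminal 1098.87 + brokerage 206.69 + duty 2930.84 = 4634.30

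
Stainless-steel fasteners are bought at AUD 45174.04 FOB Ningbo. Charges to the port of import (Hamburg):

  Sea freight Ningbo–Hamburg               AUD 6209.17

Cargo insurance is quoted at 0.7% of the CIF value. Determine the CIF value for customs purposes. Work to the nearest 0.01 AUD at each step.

CIF value: AUD 51745.43

Let C be the CIF value. C = FOB price + freight + 0.7% × C
C − 0.7% × C = 45174.04 + 6209.17
0.993 × C = 51383.21
C = 51383.21 / 0.993 = 51745.43
Insurance premium = 0.7% × 51745.43 = 362.22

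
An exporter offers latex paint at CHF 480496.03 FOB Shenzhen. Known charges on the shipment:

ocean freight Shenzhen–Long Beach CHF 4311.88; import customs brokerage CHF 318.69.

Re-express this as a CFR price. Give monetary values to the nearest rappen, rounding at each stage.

CFR price: CHF 484807.91

Not relevant to the conversion: brokerage — on the buyer under both terms; not part of either seller's price.
From FOB to CFR, the seller additionally bears: freight.
CFR price = 480496.03 + 4311.88 = 484807.91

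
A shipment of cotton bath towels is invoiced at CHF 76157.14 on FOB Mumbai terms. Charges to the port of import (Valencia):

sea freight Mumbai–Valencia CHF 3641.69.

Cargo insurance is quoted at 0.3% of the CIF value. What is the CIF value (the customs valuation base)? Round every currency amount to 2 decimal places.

CIF value: CHF 80038.95

Let C be the CIF value. C = FOB price + freight + 0.3% × C
C − 0.3% × C = 76157.14 + 3641.69
0.997 × C = 79798.83
C = 79798.83 / 0.997 = 80038.95
Insurance premium = 0.3% × 80038.95 = 240.12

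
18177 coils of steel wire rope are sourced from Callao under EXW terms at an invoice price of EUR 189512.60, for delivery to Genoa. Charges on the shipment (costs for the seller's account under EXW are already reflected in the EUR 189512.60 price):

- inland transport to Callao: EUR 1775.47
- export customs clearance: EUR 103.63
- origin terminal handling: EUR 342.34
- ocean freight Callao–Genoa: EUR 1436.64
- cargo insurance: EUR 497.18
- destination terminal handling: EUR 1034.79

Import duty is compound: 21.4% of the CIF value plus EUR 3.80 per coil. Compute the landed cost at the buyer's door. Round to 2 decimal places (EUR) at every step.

Total landed cost: EUR 305220.17

EXW: the seller makes goods available at their premises; the buyer bears all onward costs.
CIF value = EXW price + inland to port + export clearance + origin terminal + freight + insurance = 189512.60 + 1775.47 + 103.63 + 342.34 + 1436.64 + 497.18 = 193667.86
Ad valorem component: 193667.86 × 21.4% = 41444.92
Specific component: 18177 × 3.80 = 69072.60
Import duty = 41444.92 + 69072.60 = 110517.52
Buyer bears: inland to port 1775.47 + export clearance 103.63 + origin terminal 342.34 + freight 1436.64 + insurance 497.18 + destination terminal 1034.79 + duty 110517.52 = 115707.57
Landed cost = invoice 189512.60 + 115707.57 = 305220.17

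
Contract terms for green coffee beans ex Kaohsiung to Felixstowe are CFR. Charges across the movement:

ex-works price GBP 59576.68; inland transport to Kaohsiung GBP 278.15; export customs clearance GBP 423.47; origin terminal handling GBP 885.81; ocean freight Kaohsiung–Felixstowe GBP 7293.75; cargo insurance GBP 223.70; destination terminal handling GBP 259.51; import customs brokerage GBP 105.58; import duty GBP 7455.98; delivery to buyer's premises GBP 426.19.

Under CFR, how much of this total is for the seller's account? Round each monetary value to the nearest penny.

Seller's account: GBP 68457.86

CFR: the seller pays costs through ocean freight to the destination port, but not insurance.
Seller's account: goods 59576.68 + inland to port 278.15 + export clearance 423.47 + origin terminal 885.81 + freight 7293.75 = 68457.86
Buyer's account: insurance 223.70 + destination terminal 259.51 + brokerage 105.58 + duty 7455.98 + delivery 426.19 = 8470.96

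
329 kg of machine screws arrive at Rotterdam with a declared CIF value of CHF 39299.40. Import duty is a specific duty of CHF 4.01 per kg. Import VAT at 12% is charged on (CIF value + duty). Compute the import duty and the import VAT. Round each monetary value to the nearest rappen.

Import duty: CHF 1319.29; import VAT: CHF 4874.24

Import duty = 329 × 4.01 = 1319.29
VAT base = CIF + duty = 39299.40 + 1319.29 = 40618.69
Import VAT = 40618.69 × 12% = 4874.24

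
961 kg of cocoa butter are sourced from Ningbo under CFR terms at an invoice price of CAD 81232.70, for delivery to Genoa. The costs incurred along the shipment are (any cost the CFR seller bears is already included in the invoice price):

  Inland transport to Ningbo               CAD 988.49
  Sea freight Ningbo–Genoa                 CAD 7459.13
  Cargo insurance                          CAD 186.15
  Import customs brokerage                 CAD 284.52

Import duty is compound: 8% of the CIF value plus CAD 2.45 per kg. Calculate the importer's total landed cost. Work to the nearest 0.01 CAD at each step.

CFR: the seller pays costs through ocean freight to the destination port, but not insurance.
Already in the invoice (seller's account under CFR): inland to port, freight — exclude.
CIF value = CFR price + insurance = 81232.70 + 186.15 = 81418.85
Ad valorem component: 81418.85 × 8% = 6513.51
Specific component: 961 × 2.45 = 2354.45
Import duty = 6513.51 + 2354.45 = 8867.96
Buyer bears: insurance 186.15 + brokerage 284.52 + duty 8867.96 = 9338.63
Landed cost = invoice 81232.70 + 9338.63 = 90571.33

Total landed cost: CAD 90571.33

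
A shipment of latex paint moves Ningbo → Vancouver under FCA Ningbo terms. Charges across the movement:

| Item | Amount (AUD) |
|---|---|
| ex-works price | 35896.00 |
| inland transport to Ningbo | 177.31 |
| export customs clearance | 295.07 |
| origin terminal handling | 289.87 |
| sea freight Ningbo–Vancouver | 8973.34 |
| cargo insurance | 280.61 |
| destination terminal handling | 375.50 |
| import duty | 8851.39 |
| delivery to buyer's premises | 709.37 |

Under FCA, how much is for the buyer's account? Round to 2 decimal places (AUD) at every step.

Buyer's account: AUD 19480.08

FCA: the seller delivers export-cleared goods to the carrier; the buyer bears costs from that point.
Seller's account: goods 35896.00 + inland to port 177.31 + export clearance 295.07 = 36368.38
Buyer's account: origin terminal 289.87 + freight 8973.34 + insurance 280.61 + destination terminal 375.50 + duty 8851.39 + delivery 709.37 = 19480.08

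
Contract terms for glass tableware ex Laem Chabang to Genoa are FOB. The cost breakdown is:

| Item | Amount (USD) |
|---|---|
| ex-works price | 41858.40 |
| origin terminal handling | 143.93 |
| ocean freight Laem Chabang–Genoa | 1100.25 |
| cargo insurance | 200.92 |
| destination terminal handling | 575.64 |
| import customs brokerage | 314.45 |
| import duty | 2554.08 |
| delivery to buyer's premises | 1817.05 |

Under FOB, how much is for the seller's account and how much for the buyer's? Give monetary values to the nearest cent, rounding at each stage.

FOB: the seller bears costs until goods are on board at the origin port; the buyer bears freight, insurance and all costs thereafter.
Seller's account: goods 41858.40 + origin terminal 143.93 = 42002.33
Buyer's account: freight 1100.25 + insurance 200.92 + destination terminal 575.64 + brokerage 314.45 + duty 2554.08 + delivery 1817.05 = 6562.39

Seller: USD 42002.33; buyer: USD 6562.39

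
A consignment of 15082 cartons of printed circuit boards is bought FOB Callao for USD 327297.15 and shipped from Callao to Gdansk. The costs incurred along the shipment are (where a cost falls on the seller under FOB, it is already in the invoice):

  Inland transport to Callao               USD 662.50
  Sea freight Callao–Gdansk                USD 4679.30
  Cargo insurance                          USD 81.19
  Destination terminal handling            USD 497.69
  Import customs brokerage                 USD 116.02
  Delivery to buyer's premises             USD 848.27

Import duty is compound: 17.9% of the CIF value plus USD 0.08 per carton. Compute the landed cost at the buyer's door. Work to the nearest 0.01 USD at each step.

FOB: the seller bears costs until goods are on board at the origin port; the buyer bears freight, insurance and all costs thereafter.
Already in the invoice (seller's account under FOB): inland to port — exclude.
CIF value = FOB price + freight + insurance = 327297.15 + 4679.30 + 81.19 = 332057.64
Ad valorem component: 332057.64 × 17.9% = 59438.32
Specific component: 15082 × 0.08 = 1206.56
Import duty = 59438.32 + 1206.56 = 60644.88
Buyer bears: freight 4679.30 + insurance 81.19 + destination terminal 497.69 + brokerage 116.02 + delivery 848.27 + duty 60644.88 = 66867.35
Landed cost = invoice 327297.15 + 66867.35 = 394164.50

Total landed cost: USD 394164.50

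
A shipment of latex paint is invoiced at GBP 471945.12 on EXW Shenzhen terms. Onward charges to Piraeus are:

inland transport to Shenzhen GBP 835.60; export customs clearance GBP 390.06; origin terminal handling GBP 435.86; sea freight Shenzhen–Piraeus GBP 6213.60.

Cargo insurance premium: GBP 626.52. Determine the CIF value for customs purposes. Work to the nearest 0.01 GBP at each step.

CIF value: GBP 480446.76

CIF = EXW price + pre-shipment costs + freight + insurance
CIF = 471945.12 + 835.60 + 390.06 + 435.86 + 6213.60 + 626.52 = 480446.76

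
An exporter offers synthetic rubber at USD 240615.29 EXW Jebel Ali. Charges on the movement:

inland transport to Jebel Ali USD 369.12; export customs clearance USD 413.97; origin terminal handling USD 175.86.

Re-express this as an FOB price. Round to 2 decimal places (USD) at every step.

From EXW to FOB, the seller additionally bears: inland to port, export clearance, origin terminal.
FOB price = 240615.29 + 369.12 + 413.97 + 175.86 = 241574.24

FOB price: USD 241574.24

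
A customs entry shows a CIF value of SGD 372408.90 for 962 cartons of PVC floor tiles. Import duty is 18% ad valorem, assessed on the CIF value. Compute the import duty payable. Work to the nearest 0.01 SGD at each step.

Import duty: SGD 67033.60

Import duty = 372408.90 × 18% = 67033.60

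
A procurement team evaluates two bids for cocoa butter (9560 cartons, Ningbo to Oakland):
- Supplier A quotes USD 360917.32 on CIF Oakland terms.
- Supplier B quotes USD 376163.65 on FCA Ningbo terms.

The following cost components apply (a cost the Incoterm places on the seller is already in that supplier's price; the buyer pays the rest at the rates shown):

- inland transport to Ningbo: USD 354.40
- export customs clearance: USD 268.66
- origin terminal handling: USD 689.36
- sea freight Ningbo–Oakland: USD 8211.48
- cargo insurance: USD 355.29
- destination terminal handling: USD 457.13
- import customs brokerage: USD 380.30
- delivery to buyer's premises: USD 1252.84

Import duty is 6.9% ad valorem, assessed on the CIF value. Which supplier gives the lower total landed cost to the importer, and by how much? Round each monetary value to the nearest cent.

Supplier A is cheaper by USD 26193.12

Supplier A (CIF):
The CIF price already equals the CIF value: 360917.32
Import duty = 360917.32 × 6.9% = 24903.30
Buyer bears (A): 457.13 + 380.30 + 1252.84 = 2090.27
Landed cost (A) = invoice 360917.32 + 2090.27 + duty 24903.30 = 387910.89
Supplier B (FCA):
CIF value = FCA price + origin terminal + freight + insurance = 376163.65 + 689.36 + 8211.48 + 355.29 = 385419.78
Import duty = 385419.78 × 6.9% = 26593.96
Buyer bears (B): 689.36 + 8211.48 + 355.29 + 457.13 + 380.30 + 1252.84 = 11346.40
Landed cost (B) = invoice 376163.65 + 11346.40 + duty 26593.96 = 414104.01
Difference = |387910.89 − 414104.01| = 26193.12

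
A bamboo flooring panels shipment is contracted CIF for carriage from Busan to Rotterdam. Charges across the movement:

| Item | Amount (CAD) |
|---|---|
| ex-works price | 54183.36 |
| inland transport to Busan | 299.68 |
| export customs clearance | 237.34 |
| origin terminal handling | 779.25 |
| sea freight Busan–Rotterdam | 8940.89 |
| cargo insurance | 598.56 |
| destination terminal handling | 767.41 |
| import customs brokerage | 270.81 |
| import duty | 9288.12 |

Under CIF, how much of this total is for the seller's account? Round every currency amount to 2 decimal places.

CIF: the seller pays costs through ocean freight and marine insurance to the destination port.
Seller's account: goods 54183.36 + inland to port 299.68 + export clearance 237.34 + origin terminal 779.25 + freight 8940.89 + insurance 598.56 = 65039.08
Buyer's account: destination terminal 767.41 + brokerage 270.81 + duty 9288.12 = 10326.34

Seller's account: CAD 65039.08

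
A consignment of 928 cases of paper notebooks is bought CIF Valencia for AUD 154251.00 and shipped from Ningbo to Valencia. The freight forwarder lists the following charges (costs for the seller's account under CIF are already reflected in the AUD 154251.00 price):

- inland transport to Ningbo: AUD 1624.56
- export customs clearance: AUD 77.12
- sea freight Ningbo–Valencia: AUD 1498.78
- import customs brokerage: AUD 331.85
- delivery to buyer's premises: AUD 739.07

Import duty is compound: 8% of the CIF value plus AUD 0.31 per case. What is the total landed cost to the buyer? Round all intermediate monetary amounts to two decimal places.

CIF: the seller pays costs through ocean freight and marine insurance to the destination port.
Already in the invoice (seller's account under CIF): inland to port, export clearance, freight — exclude.
The CIF price already equals the CIF value: 154251.00
Ad valorem component: 154251.00 × 8% = 12340.08
Specific component: 928 × 0.31 = 287.68
Import duty = 12340.08 + 287.68 = 12627.76
Buyer bears: brokerage 331.85 + delivery 739.07 + duty 12627.76 = 13698.68
Landed cost = invoice 154251.00 + 13698.68 = 167949.68

Total landed cost: AUD 167949.68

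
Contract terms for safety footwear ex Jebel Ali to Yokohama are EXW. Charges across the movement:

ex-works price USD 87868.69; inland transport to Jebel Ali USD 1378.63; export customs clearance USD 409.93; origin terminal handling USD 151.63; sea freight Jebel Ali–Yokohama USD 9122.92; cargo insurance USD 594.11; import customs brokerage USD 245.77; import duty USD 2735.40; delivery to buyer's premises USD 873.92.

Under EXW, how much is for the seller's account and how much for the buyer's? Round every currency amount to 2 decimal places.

EXW: the seller makes goods available at their premises; the buyer bears all onward costs.
Seller's account: goods 87868.69 = 87868.69
Buyer's account: inland to port 1378.63 + export clearance 409.93 + origin terminal 151.63 + freight 9122.92 + insurance 594.11 + brokerage 245.77 + duty 2735.40 + delivery 873.92 = 15512.31

Seller: USD 87868.69; buyer: USD 15512.31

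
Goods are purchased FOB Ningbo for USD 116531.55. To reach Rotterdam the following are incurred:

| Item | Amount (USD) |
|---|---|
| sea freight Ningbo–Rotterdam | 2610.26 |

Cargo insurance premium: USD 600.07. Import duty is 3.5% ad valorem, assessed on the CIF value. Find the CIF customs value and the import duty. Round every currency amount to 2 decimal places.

CIF value: USD 119741.88; import duty: USD 4190.97

CIF = FOB price + freight + insurance
CIF = 116531.55 + 2610.26 + 600.07 = 119741.88
Import duty = 119741.88 × 3.5% = 4190.97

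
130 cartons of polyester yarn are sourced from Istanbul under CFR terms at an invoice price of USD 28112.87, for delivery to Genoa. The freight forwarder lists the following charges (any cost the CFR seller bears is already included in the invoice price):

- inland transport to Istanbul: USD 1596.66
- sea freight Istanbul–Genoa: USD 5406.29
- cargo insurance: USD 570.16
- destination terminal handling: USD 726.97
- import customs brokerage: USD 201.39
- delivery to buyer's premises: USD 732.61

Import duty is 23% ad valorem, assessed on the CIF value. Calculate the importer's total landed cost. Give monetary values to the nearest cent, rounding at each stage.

Total landed cost: USD 36941.10

CFR: the seller pays costs through ocean freight to the destination port, but not insurance.
Already in the invoice (seller's account under CFR): inland to port, freight — exclude.
CIF value = CFR price + insurance = 28112.87 + 570.16 = 28683.03
Import duty = 28683.03 × 23% = 6597.10
Buyer bears: insurance 570.16 + destination terminal 726.97 + brokerage 201.39 + delivery 732.61 + duty 6597.10 = 8828.23
Landed cost = invoice 28112.87 + 8828.23 = 36941.10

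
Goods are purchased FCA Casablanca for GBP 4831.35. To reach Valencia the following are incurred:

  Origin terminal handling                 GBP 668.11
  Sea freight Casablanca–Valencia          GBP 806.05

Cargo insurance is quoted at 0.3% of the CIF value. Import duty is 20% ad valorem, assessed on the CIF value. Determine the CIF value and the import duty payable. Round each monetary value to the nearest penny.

Let C be the CIF value. C = FCA price + pre-shipment costs + freight + 0.3% × C
C − 0.3% × C = 4831.35 + 668.11 + 806.05
0.997 × C = 6305.51
C = 6305.51 / 0.997 = 6324.48
Insurance premium = 0.3% × 6324.48 = 18.97
Import duty = 6324.48 × 20% = 1264.90

CIF value: GBP 6324.48; import duty: GBP 1264.90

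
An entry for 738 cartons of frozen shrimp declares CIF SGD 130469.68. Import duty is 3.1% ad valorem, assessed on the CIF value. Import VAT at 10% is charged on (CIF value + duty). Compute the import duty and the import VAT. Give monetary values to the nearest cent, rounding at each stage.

Import duty = 130469.68 × 3.1% = 4044.56
VAT base = CIF + duty = 130469.68 + 4044.56 = 134514.24
Import VAT = 134514.24 × 10% = 13451.42

Import duty: SGD 4044.56; import VAT: SGD 13451.42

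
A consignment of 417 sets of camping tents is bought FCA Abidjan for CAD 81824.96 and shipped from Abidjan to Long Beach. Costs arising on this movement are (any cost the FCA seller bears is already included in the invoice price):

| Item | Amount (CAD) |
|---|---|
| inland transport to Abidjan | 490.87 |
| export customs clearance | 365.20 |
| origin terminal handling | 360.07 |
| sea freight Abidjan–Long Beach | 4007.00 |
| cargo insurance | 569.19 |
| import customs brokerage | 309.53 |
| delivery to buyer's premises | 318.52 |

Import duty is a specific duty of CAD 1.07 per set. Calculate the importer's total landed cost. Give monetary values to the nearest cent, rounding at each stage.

Total landed cost: CAD 87835.46

FCA: the seller delivers export-cleared goods to the carrier; the buyer bears costs from that point.
Already in the invoice (seller's account under FCA): inland to port, export clearance — exclude.
CIF value = FCA price + origin terminal + freight + insurance = 81824.96 + 360.07 + 4007.00 + 569.19 = 86761.22
Import duty = 417 × 1.07 = 446.19
Buyer bears: origin terminal 360.07 + freight 4007.00 + insurance 569.19 + brokerage 309.53 + delivery 318.52 + duty 446.19 = 6010.50
Landed cost = invoice 81824.96 + 6010.50 = 87835.46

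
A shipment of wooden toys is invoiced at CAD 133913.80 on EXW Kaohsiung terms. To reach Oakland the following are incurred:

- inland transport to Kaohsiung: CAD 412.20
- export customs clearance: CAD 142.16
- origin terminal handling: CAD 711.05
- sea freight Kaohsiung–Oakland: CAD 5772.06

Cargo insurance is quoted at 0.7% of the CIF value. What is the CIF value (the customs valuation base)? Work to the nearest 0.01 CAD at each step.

Let C be the CIF value. C = EXW price + pre-shipment costs + freight + 0.7% × C
C − 0.7% × C = 133913.80 + 412.20 + 142.16 + 711.05 + 5772.06
0.993 × C = 140951.27
C = 140951.27 / 0.993 = 141944.88
Insurance premium = 0.7% × 141944.88 = 993.61

CIF value: CAD 141944.88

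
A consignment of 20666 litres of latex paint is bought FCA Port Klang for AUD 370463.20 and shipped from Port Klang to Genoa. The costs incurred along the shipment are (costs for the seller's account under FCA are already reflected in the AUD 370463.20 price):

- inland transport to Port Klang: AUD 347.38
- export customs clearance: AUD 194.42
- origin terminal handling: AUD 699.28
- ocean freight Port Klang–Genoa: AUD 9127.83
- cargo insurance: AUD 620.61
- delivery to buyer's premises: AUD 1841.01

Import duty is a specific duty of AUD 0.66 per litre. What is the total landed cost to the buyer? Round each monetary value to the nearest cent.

FCA: the seller delivers export-cleared goods to the carrier; the buyer bears costs from that point.
Already in the invoice (seller's account under FCA): inland to port, export clearance — exclude.
CIF value = FCA price + origin terminal + freight + insurance = 370463.20 + 699.28 + 9127.83 + 620.61 = 380910.92
Import duty = 20666 × 0.66 = 13639.56
Buyer bears: origin terminal 699.28 + freight 9127.83 + insurance 620.61 + delivery 1841.01 + duty 13639.56 = 25928.29
Landed cost = invoice 370463.20 + 25928.29 = 396391.49

Total landed cost: AUD 396391.49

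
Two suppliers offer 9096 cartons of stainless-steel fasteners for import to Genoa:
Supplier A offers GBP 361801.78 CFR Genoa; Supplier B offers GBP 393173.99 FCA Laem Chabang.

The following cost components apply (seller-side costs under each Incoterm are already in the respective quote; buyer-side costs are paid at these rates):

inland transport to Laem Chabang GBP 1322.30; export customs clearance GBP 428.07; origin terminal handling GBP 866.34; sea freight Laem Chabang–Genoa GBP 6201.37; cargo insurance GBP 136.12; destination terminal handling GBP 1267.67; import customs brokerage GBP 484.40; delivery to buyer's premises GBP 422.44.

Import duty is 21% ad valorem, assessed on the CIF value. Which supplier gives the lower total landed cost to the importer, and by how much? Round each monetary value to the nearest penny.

Supplier A is cheaper by GBP 46512.30

Supplier A (CFR):
CIF value = CFR price + insurance = 361801.78 + 136.12 = 361937.90
Import duty = 361937.90 × 21% = 76006.96
Buyer bears (A): 136.12 + 1267.67 + 484.40 + 422.44 = 2310.63
Landed cost (A) = invoice 361801.78 + 2310.63 + duty 76006.96 = 440119.37
Supplier B (FCA):
CIF value = FCA price + origin terminal + freight + insurance = 393173.99 + 866.34 + 6201.37 + 136.12 = 400377.82
Import duty = 400377.82 × 21% = 84079.34
Buyer bears (B): 866.34 + 6201.37 + 136.12 + 1267.67 + 484.40 + 422.44 = 9378.34
Landed cost (B) = invoice 393173.99 + 9378.34 + duty 84079.34 = 486631.67
Difference = |440119.37 − 486631.67| = 46512.30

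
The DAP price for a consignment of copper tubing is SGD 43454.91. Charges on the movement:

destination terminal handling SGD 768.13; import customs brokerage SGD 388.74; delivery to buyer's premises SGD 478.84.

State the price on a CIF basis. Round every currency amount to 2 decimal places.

Not relevant to the conversion: brokerage — on the buyer under both terms; not part of either seller's price.
From DAP to CIF, the seller no longer bears: destination terminal, delivery.
CIF price = 43454.91 − 768.13 − 478.84 = 42207.94

CIF price: SGD 42207.94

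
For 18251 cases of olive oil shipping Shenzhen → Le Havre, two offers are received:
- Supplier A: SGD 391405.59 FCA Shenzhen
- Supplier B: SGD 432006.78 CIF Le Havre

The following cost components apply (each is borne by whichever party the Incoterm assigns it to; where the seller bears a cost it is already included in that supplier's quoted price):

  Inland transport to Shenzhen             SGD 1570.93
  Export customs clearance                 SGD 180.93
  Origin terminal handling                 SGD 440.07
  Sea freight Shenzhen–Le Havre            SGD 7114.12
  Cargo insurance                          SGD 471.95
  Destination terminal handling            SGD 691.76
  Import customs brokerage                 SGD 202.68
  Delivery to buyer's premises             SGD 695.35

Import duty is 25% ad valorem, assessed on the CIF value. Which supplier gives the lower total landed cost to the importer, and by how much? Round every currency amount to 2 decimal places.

Supplier A (FCA):
CIF value = FCA price + origin terminal + freight + insurance = 391405.59 + 440.07 + 7114.12 + 471.95 = 399431.73
Import duty = 399431.73 × 25% = 99857.93
Buyer bears (A): 440.07 + 7114.12 + 471.95 + 691.76 + 202.68 + 695.35 = 9615.93
Landed cost (A) = invoice 391405.59 + 9615.93 + duty 99857.93 = 500879.45
Supplier B (CIF):
The CIF price already equals the CIF value: 432006.78
Import duty = 432006.78 × 25% = 108001.70
Buyer bears (B): 691.76 + 202.68 + 695.35 = 1589.79
Landed cost (B) = invoice 432006.78 + 1589.79 + duty 108001.70 = 541598.27
Difference = |500879.45 − 541598.27| = 40718.82

Supplier A is cheaper by SGD 40718.82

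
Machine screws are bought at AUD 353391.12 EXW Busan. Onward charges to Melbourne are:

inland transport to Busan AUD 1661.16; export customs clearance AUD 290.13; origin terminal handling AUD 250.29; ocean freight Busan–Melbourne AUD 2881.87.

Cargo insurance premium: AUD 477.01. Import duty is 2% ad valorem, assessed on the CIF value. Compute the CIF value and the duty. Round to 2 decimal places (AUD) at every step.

CIF value: AUD 358951.58; import duty: AUD 7179.03

CIF = EXW price + pre-shipment costs + freight + insurance
CIF = 353391.12 + 1661.16 + 290.13 + 250.29 + 2881.87 + 477.01 = 358951.58
Import duty = 358951.58 × 2% = 7179.03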